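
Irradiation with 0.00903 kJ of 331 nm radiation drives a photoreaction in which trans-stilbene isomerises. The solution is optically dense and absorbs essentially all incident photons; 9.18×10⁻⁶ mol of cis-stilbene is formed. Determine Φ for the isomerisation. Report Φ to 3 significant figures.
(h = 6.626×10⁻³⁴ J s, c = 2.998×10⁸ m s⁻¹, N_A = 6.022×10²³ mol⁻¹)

Photon energy at 331 nm: hc/λ = (6.626×10⁻³⁴)(2.998×10⁸)/(331×10⁻⁹) = 6.001×10⁻¹⁹ J.
Incident energy: 0.00903 kJ = 9.03 J.
Photons incident: 9.03 / 6.001×10⁻¹⁹ = 1.505×10¹⁹, i.e. 1.505×10¹⁹/6.022×10²³ = 2.499×10⁻⁵ mol.
Φ = 9.18×10⁻⁶ mol / 2.499×10⁻⁵ mol photons = 0.367.

Φ = 0.367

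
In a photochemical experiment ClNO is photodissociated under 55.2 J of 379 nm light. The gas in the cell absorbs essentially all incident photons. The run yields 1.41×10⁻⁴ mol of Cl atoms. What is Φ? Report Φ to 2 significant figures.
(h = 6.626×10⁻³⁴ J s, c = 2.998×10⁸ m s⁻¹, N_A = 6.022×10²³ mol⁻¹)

Φ = 0.81

Photon energy at 379 nm: hc/λ = (6.626×10⁻³⁴)(2.998×10⁸)/(379×10⁻⁹) = 5.241×10⁻¹⁹ J.
Photons incident: 55.2 / 5.241×10⁻¹⁹ = 1.053×10²⁰, i.e. 1.053×10²⁰/6.022×10²³ = 1.749×10⁻⁴ mol.
Φ = 1.41×10⁻⁴ mol / 1.749×10⁻⁴ mol photons = 0.81.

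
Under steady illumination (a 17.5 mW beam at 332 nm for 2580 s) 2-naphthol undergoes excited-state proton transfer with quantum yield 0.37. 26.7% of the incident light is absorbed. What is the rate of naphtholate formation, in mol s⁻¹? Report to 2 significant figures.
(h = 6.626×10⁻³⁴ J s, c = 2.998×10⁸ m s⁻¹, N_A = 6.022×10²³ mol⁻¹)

4.8×10⁻⁹ mol s⁻¹

Photon energy at 332 nm: hc/λ = (6.626×10⁻³⁴)(2.998×10⁸)/(332×10⁻⁹) = 5.983×10⁻¹⁹ J.
Energy delivered: (17.5 mW)(2580 s) = 45.15 J.
Photons incident: 45.15 / 5.983×10⁻¹⁹ = 7.546×10¹⁹, i.e. 7.546×10¹⁹/6.022×10²³ = 1.253×10⁻⁴ mol.
Photons absorbed: 0.267 × 1.253×10⁻⁴ = 3.346×10⁻⁵ mol.
Product formed: 0.37 × 3.346×10⁻⁵ = 1.238×10⁻⁵ mol.
Rate: 1.238×10⁻⁵ / 2580 s = 4.8×10⁻⁹ mol s⁻¹.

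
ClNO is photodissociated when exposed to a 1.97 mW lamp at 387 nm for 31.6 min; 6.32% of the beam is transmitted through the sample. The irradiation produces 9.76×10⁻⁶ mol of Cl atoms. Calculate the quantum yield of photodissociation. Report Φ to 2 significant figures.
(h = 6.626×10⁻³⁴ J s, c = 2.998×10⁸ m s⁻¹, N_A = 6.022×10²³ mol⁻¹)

Photon energy at 387 nm: hc/λ = (6.626×10⁻³⁴)(2.998×10⁸)/(387×10⁻⁹) = 5.133×10⁻¹⁹ J.
Energy delivered: (1.97 mW)(1896 s) = 3.735 J.
Photons incident: 3.735 / 5.133×10⁻¹⁹ = 7.276×10¹⁸, i.e. 7.276×10¹⁸/6.022×10²³ = 1.208×10⁻⁵ mol.
Fraction absorbed: 1 − 6.32/100 = 0.9368.
Photons absorbed: 0.9368 × 1.208×10⁻⁵ = 1.132×10⁻⁵ mol.
Φ = 9.76×10⁻⁶ mol / 1.132×10⁻⁵ mol photons = 0.86.

Φ = 0.86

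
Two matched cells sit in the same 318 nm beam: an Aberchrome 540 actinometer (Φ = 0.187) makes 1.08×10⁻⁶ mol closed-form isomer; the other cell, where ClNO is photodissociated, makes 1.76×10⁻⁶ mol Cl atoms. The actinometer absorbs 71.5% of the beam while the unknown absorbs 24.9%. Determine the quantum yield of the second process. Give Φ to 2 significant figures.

Φ = 0.88

Photons absorbed by the actinometer: 1.08×10⁻⁶ / 0.187 = 5.775×10⁻⁶ mol.
Incident flux: 5.775×10⁻⁶ / 0.715 = 8.077×10⁻⁶ einstein.
Absorbed by unknown: 0.249 × 8.077×10⁻⁶ = 2.011×10⁻⁶ mol.
Φ(unknown) = 1.76×10⁻⁶ / 2.011×10⁻⁶ = 0.88.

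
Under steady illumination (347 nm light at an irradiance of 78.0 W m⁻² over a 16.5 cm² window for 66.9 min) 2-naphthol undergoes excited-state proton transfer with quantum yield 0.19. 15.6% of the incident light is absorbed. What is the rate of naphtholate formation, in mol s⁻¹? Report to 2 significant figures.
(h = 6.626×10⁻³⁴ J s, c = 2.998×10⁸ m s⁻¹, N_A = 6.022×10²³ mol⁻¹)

1.1×10⁻⁸ mol s⁻¹

Photon energy at 347 nm: hc/λ = (6.626×10⁻³⁴)(2.998×10⁸)/(347×10⁻⁹) = 5.725×10⁻¹⁹ J.
Energy delivered: (78.0 W m⁻²)(16.5×10⁻⁴ m²)(4014 s) = 516.6 J.
Photons incident: 516.6 / 5.725×10⁻¹⁹ = 9.024×10²⁰, i.e. 9.024×10²⁰/6.022×10²³ = 0.001499 mol.
Photons absorbed: 0.156 × 0.001499 = 2.338×10⁻⁴ mol.
Product formed: 0.19 × 2.338×10⁻⁴ = 4.442×10⁻⁵ mol.
Rate: 4.442×10⁻⁵ / 4014 s = 1.1×10⁻⁸ mol s⁻¹.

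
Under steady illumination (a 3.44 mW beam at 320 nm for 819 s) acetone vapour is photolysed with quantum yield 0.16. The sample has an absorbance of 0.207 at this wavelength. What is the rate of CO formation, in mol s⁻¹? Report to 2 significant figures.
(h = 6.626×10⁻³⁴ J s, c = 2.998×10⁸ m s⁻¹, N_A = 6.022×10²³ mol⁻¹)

5.6×10⁻¹⁰ mol s⁻¹

Photon energy at 320 nm: hc/λ = (6.626×10⁻³⁴)(2.998×10⁸)/(320×10⁻⁹) = 6.208×10⁻¹⁹ J.
Energy delivered: (3.44 mW)(819 s) = 2.817 J.
Photons incident: 2.817 / 6.208×10⁻¹⁹ = 4.538×10¹⁸, i.e. 4.538×10¹⁸/6.022×10²³ = 7.536×10⁻⁶ mol.
Fraction absorbed: 1 − 10^(−0.207) = 0.3791.
Photons absorbed: 0.3791 × 7.536×10⁻⁶ = 2.857×10⁻⁶ mol.
Product formed: 0.16 × 2.857×10⁻⁶ = 4.571×10⁻⁷ mol.
Rate: 4.571×10⁻⁷ / 819 s = 5.6×10⁻¹⁰ mol s⁻¹.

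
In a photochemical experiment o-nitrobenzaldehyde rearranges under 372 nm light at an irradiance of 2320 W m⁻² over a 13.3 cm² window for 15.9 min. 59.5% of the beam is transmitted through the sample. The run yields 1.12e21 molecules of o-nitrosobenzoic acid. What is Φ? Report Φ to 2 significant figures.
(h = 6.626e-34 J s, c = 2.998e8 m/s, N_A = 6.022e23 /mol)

Product: 1.12e21 / 6.022e23 = 0.001860 mol.
Photon energy at 372 nm: hc/λ = (6.626e-34)(2.998e8)/(372e-9) = 5.340e-19 J.
Energy delivered: (2320 W m⁻²)(13.3e-4 m²)(954 s) = 2944 J.
Photons incident: 2944 / 5.340e-19 = 5.513e21, i.e. 5.513e21/6.022e23 = 0.009155 mol.
Fraction absorbed: 1 − 59.5/100 = 0.4050.
Photons absorbed: 0.4050 × 0.009155 = 0.003708 mol.
Φ = 0.001860 mol / 0.003708 mol photons = 0.50.

Φ = 0.50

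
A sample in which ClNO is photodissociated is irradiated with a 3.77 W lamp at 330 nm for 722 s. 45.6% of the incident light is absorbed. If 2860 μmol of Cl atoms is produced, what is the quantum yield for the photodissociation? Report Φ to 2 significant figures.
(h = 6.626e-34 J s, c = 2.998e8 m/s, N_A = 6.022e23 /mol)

Product: 2860 μmol = 0.00286 mol.
Photon energy at 330 nm: hc/λ = (6.626e-34)(2.998e8)/(330e-9) = 6.020e-19 J.
Energy delivered: (3.77 W)(722 s) = 2722 J.
Photons incident: 2722 / 6.020e-19 = 4.522e21, i.e. 4.522e21/6.022e23 = 0.007509 mol.
Photons absorbed: 0.456 × 0.007509 = 0.003424 mol.
Φ = 0.00286 mol / 0.003424 mol photons = 0.84.

Φ = 0.84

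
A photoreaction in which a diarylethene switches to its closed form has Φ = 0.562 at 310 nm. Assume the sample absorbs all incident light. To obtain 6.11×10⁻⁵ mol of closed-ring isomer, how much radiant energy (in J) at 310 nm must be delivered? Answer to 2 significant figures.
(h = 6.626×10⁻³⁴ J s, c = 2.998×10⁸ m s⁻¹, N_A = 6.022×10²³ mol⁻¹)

42 J

Photons that must be absorbed: 6.11×10⁻⁵ / 0.562 = 1.087×10⁻⁴ mol.
Photon energy: hc/λ = 6.408×10⁻¹⁹ J; per mole, 3.859×10⁵ J mol⁻¹.
Energy required: 1.087×10⁻⁴ × 3.859×10⁵ = 42 J.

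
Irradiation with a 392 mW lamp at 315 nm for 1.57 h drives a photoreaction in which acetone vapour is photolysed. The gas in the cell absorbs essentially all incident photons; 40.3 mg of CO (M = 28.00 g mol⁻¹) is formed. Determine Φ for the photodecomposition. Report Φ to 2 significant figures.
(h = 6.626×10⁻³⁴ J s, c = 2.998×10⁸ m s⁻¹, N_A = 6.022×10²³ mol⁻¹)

Product: 40.3 mg / 28.00 g mol⁻¹ = 0.001439 mol.
Photon energy at 315 nm: hc/λ = (6.626×10⁻³⁴)(2.998×10⁸)/(315×10⁻⁹) = 6.306×10⁻¹⁹ J.
Energy delivered: (392 mW)(5652 s) = 2216 J.
Photons incident: 2216 / 6.306×10⁻¹⁹ = 3.514×10²¹, i.e. 3.514×10²¹/6.022×10²³ = 0.005835 mol.
Φ = 0.001439 mol / 0.005835 mol photons = 0.25.

Φ = 0.25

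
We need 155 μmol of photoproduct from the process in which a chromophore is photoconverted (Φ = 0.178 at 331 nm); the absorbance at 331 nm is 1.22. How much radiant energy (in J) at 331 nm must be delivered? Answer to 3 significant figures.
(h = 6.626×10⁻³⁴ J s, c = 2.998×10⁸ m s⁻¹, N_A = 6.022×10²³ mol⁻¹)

335 J

Product: 155 μmol = 1.55×10⁻⁴ mol.
Photons that must be absorbed: 1.55×10⁻⁴ / 0.178 = 8.708×10⁻⁴ mol.
Fraction absorbed: 1 − 10^(−1.22) = 0.9397.
Incident photons needed: 8.708×10⁻⁴ / 0.9397 = 9.267×10⁻⁴ mol.
Photon energy: hc/λ = 6.001×10⁻¹⁹ J; per mole, 3.614×10⁵ J mol⁻¹.
Energy required: 9.267×10⁻⁴ × 3.614×10⁵ = 335 J.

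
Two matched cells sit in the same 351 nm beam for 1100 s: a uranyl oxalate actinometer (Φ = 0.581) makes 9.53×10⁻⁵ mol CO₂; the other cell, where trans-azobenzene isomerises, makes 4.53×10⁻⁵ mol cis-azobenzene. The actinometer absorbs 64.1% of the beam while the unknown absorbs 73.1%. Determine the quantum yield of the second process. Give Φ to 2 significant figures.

Φ = 0.24

Photons absorbed by the actinometer: 9.53×10⁻⁵ / 0.581 = 1.640×10⁻⁴ mol.
Incident flux: 1.640×10⁻⁴ / 0.641 = 2.559×10⁻⁴ einstein.
Absorbed by unknown: 0.731 × 2.559×10⁻⁴ = 1.871×10⁻⁴ mol.
Φ(unknown) = 4.53×10⁻⁵ / 1.871×10⁻⁴ = 0.24.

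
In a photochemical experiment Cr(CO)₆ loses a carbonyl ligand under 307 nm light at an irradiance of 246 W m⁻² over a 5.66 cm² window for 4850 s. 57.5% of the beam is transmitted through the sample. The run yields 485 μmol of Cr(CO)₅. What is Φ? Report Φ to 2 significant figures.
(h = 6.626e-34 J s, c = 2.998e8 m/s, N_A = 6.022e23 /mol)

Product: 485 μmol = 4.85e-4 mol.
Photon energy at 307 nm: hc/λ = (6.626e-34)(2.998e8)/(307e-9) = 6.471e-19 J.
Energy delivered: (246 W m⁻²)(5.66e-4 m²)(4850 s) = 675.3 J.
Photons incident: 675.3 / 6.471e-19 = 1.044e21, i.e. 1.044e21/6.022e23 = 0.001734 mol.
Fraction absorbed: 1 − 57.5/100 = 0.4250.
Photons absorbed: 0.4250 × 0.001734 = 7.370e-4 mol.
Φ = 4.85e-4 mol / 7.370e-4 mol photons = 0.66.

Φ = 0.66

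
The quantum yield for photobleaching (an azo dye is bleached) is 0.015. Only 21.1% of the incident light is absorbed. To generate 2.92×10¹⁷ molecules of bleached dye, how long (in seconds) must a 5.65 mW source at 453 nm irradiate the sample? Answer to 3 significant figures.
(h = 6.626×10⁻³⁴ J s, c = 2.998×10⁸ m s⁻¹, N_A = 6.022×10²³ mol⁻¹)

t ≈ 7160 s

Product: 2.92×10¹⁷ / 6.022×10²³ = 4.849×10⁻⁷ mol.
Photons that must be absorbed: 4.849×10⁻⁷ / 0.015 = 3.233×10⁻⁵ mol.
Incident photons needed: 3.233×10⁻⁵ / 0.211 = 1.532×10⁻⁴ mol.
Photon energy: hc/λ = 4.385×10⁻¹⁹ J; per mole, 2.641×10⁵ J mol⁻¹.
Energy required: 1.532×10⁻⁴ × 2.641×10⁵ = 40.46 J.
Time: 40.46 J / 0.00565 W = 7160 s.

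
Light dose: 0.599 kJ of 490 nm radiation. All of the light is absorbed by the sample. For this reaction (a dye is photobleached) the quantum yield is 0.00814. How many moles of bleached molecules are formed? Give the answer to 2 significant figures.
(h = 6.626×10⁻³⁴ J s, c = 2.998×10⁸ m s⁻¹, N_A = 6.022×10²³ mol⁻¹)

Photon energy at 490 nm: hc/λ = (6.626×10⁻³⁴)(2.998×10⁸)/(490×10⁻⁹) = 4.054×10⁻¹⁹ J.
Incident energy: 0.599 kJ = 599 J.
Photons incident: 599 / 4.054×10⁻¹⁹ = 1.478×10²¹, i.e. 1.478×10²¹/6.022×10²³ = 0.002454 mol.
Product: Φ × n_abs = 0.00814 × 0.002454 = 1.998×10⁻⁵ mol.

2.0×10⁻⁵ mol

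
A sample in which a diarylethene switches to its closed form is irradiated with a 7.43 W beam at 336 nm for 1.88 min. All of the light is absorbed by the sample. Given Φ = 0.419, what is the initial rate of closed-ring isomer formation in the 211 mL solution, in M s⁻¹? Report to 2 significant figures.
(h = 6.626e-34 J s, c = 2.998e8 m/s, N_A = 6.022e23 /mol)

Photon energy at 336 nm: hc/λ = (6.626e-34)(2.998e8)/(336e-9) = 5.912e-19 J.
Energy delivered: (7.43 W)(112.8 s) = 838.1 J.
Photons incident: 838.1 / 5.912e-19 = 1.418e21, i.e. 1.418e21/6.022e23 = 0.002355 mol.
Product formed: 0.419 × 0.002355 = 9.867e-4 mol.
Rate: 9.867e-4 mol / (112.8 s × 0.211 L) = 4.1e-5 M s⁻¹.

4.1e-5 M s⁻¹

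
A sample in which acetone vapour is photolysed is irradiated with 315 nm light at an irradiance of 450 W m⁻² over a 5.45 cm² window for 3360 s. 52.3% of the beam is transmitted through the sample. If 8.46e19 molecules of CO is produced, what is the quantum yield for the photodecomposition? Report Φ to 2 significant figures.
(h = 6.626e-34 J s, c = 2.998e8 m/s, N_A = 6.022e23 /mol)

Product: 8.46e19 / 6.022e23 = 1.405e-4 mol.
Photon energy at 315 nm: hc/λ = (6.626e-34)(2.998e8)/(315e-9) = 6.306e-19 J.
Energy delivered: (450 W m⁻²)(5.45e-4 m²)(3360 s) = 824.0 J.
Photons incident: 824.0 / 6.306e-19 = 1.307e21, i.e. 1.307e21/6.022e23 = 0.002170 mol.
Fraction absorbed: 1 − 52.3/100 = 0.4770.
Photons absorbed: 0.4770 × 0.002170 = 0.001035 mol.
Φ = 1.405e-4 mol / 0.001035 mol photons = 0.14.

Φ = 0.14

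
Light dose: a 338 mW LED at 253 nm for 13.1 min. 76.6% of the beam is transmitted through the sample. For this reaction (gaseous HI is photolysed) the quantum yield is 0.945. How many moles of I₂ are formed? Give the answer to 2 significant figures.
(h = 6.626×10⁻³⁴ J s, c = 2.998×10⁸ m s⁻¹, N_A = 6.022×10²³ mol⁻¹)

Photon energy at 253 nm: hc/λ = (6.626×10⁻³⁴)(2.998×10⁸)/(253×10⁻⁹) = 7.852×10⁻¹⁹ J.
Energy delivered: (338 mW)(786 s) = 265.7 J.
Photons incident: 265.7 / 7.852×10⁻¹⁹ = 3.384×10²⁰, i.e. 3.384×10²⁰/6.022×10²³ = 5.619×10⁻⁴ mol.
Fraction absorbed: 1 − 76.6/100 = 0.2340.
Photons absorbed: 0.2340 × 5.619×10⁻⁴ = 1.315×10⁻⁴ mol.
Product: Φ × n_abs = 0.945 × 1.315×10⁻⁴ = 1.243×10⁻⁴ mol.

1.2×10⁻⁴ mol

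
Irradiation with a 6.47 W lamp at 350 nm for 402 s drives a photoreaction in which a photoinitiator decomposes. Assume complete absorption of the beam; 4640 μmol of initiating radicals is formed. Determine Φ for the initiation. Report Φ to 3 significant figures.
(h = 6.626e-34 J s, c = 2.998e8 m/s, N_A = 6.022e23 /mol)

Product: 4640 μmol = 0.00464 mol.
Photon energy at 350 nm: hc/λ = (6.626e-34)(2.998e8)/(350e-9) = 5.676e-19 J.
Energy delivered: (6.47 W)(402 s) = 2601 J.
Photons incident: 2601 / 5.676e-19 = 4.582e21, i.e. 4.582e21/6.022e23 = 0.007609 mol.
Φ = 0.00464 mol / 0.007609 mol photons = 0.610.

Φ = 0.610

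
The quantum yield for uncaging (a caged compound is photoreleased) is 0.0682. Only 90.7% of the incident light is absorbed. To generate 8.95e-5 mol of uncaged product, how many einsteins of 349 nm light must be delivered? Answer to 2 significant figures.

Photons that must be absorbed: 8.95e-5 / 0.0682 = 0.001312 mol.
Incident photons needed: 0.001312 / 0.907 = 0.001447 mol.

0.0014 einstein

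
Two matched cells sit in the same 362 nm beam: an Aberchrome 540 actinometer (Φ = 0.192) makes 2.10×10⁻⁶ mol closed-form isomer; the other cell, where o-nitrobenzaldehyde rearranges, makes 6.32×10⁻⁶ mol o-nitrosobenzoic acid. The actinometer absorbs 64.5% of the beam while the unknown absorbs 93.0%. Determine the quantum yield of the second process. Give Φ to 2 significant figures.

Photons absorbed by the actinometer: 2.10×10⁻⁶ / 0.192 = 1.094×10⁻⁵ mol.
Incident flux: 1.094×10⁻⁵ / 0.645 = 1.696×10⁻⁵ einstein.
Absorbed by unknown: 0.930 × 1.696×10⁻⁵ = 1.577×10⁻⁵ mol.
Φ(unknown) = 6.32×10⁻⁶ / 1.577×10⁻⁵ = 0.40.

Φ = 0.40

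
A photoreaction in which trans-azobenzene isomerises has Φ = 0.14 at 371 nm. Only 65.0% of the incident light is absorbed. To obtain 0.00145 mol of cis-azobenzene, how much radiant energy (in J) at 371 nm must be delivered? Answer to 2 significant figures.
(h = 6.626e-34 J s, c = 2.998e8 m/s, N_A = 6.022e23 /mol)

5100 J

Photons that must be absorbed: 0.00145 / 0.14 = 0.01036 mol.
Incident photons needed: 0.01036 / 0.650 = 0.01594 mol.
Photon energy: hc/λ = 5.354e-19 J; per mole, 3.224e5 J mol⁻¹.
Energy required: 0.01594 × 3.224e5 = 5100 J.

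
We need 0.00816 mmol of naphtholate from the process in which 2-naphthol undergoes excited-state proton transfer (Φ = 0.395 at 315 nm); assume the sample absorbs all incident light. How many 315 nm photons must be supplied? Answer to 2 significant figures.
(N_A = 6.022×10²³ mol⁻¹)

1.2×10¹⁹ photons

Product: 0.00816 mmol = 8.16×10⁻⁶ mol.
Photons that must be absorbed: 8.16×10⁻⁶ / 0.395 = 2.066×10⁻⁵ mol.
Photon count: 2.066×10⁻⁵ × 6.022×10²³ = 1.2×10¹⁹.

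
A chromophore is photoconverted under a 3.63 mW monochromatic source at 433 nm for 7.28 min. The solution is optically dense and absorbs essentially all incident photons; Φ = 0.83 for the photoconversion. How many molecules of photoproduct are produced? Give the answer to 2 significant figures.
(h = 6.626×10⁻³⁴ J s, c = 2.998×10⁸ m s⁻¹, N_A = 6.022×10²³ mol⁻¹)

2.9×10¹⁸ molecules

Photon energy at 433 nm: hc/λ = (6.626×10⁻³⁴)(2.998×10⁸)/(433×10⁻⁹) = 4.588×10⁻¹⁹ J.
Energy delivered: (3.63 mW)(436.8 s) = 1.586 J.
Photons incident: 1.586 / 4.588×10⁻¹⁹ = 3.457×10¹⁸, i.e. 3.457×10¹⁸/6.022×10²³ = 5.741×10⁻⁶ mol.
Product: Φ × n_abs = 0.83 × 5.741×10⁻⁶ = 4.765×10⁻⁶ mol.
As a count: 4.765×10⁻⁶ × 6.022×10²³ = 2.9×10¹⁸.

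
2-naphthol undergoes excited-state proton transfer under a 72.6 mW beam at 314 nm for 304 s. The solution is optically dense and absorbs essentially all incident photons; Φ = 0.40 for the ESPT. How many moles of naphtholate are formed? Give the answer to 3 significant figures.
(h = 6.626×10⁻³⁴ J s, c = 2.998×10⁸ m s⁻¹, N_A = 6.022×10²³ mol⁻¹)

Photon energy at 314 nm: hc/λ = (6.626×10⁻³⁴)(2.998×10⁸)/(314×10⁻⁹) = 6.326×10⁻¹⁹ J.
Energy delivered: (72.6 mW)(304 s) = 22.07 J.
Photons incident: 22.07 / 6.326×10⁻¹⁹ = 3.489×10¹⁹, i.e. 3.489×10¹⁹/6.022×10²³ = 5.794×10⁻⁵ mol.
Product: Φ × n_abs = 0.40 × 5.794×10⁻⁵ = 2.318×10⁻⁵ mol.

2.32×10⁻⁵ mol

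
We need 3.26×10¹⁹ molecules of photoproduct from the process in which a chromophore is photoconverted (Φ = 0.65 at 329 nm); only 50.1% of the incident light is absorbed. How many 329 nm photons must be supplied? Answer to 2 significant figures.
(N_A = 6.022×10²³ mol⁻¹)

Product: 3.26×10¹⁹ / 6.022×10²³ = 5.413×10⁻⁵ mol.
Photons that must be absorbed: 5.413×10⁻⁵ / 0.65 = 8.328×10⁻⁵ mol.
Incident photons needed: 8.328×10⁻⁵ / 0.501 = 1.662×10⁻⁴ mol.
Photon count: 1.662×10⁻⁴ × 6.022×10²³ = 1.0×10²⁰.

1.0×10²⁰ photons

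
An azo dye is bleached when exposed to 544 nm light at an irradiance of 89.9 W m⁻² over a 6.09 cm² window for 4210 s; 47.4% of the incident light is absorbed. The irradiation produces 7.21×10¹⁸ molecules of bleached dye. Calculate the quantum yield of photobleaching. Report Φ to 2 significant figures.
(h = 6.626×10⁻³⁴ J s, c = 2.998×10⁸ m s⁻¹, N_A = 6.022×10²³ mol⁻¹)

Φ = 0.024

Product: 7.21×10¹⁸ / 6.022×10²³ = 1.197×10⁻⁵ mol.
Photon energy at 544 nm: hc/λ = (6.626×10⁻³⁴)(2.998×10⁸)/(544×10⁻⁹) = 3.652×10⁻¹⁹ J.
Energy delivered: (89.9 W m⁻²)(6.09×10⁻⁴ m²)(4210 s) = 230.5 J.
Photons incident: 230.5 / 3.652×10⁻¹⁹ = 6.312×10²⁰, i.e. 6.312×10²⁰/6.022×10²³ = 0.001048 mol.
Photons absorbed: 0.474 × 0.001048 = 4.968×10⁻⁴ mol.
Φ = 1.197×10⁻⁵ mol / 4.968×10⁻⁴ mol photons = 0.024.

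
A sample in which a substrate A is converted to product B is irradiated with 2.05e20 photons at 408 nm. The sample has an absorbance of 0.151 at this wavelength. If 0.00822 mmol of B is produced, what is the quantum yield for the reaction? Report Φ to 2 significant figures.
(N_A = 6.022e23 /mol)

Φ = 0.082

Product: 0.00822 mmol = 8.22e-6 mol.
Moles of photons: 2.05e20 / 6.022e23 = 3.404e-4 mol.
Fraction absorbed: 1 − 10^(−0.151) = 0.2937.
Photons absorbed: 0.2937 × 3.404e-4 = 9.998e-5 mol.
Φ = 8.22e-6 mol / 9.998e-5 mol photons = 0.082.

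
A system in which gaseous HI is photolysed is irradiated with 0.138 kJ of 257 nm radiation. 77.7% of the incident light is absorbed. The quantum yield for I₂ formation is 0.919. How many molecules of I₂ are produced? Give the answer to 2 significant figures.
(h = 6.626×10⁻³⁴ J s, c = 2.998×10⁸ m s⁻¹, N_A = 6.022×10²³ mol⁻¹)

Photon energy at 257 nm: hc/λ = (6.626×10⁻³⁴)(2.998×10⁸)/(257×10⁻⁹) = 7.729×10⁻¹⁹ J.
Incident energy: 0.138 kJ = 138 J.
Photons incident: 138 / 7.729×10⁻¹⁹ = 1.785×10²⁰, i.e. 1.785×10²⁰/6.022×10²³ = 2.964×10⁻⁴ mol.
Photons absorbed: 0.777 × 2.964×10⁻⁴ = 2.303×10⁻⁴ mol.
Product: Φ × n_abs = 0.919 × 2.303×10⁻⁴ = 2.116×10⁻⁴ mol.
As a count: 2.116×10⁻⁴ × 6.022×10²³ = 1.3×10²⁰.

1.3×10²⁰ molecules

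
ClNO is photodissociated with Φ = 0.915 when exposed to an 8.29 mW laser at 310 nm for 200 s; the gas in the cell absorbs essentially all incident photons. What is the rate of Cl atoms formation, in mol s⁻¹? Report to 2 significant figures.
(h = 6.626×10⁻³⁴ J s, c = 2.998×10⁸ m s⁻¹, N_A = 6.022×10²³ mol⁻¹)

Photon energy at 310 nm: hc/λ = (6.626×10⁻³⁴)(2.998×10⁸)/(310×10⁻⁹) = 6.408×10⁻¹⁹ J.
Energy delivered: (8.29 mW)(200 s) = 1.658 J.
Photons incident: 1.658 / 6.408×10⁻¹⁹ = 2.587×10¹⁸, i.e. 2.587×10¹⁸/6.022×10²³ = 4.296×10⁻⁶ mol.
Product formed: 0.915 × 4.296×10⁻⁶ = 3.931×10⁻⁶ mol.
Rate: 3.931×10⁻⁶ / 200 s = 2.0×10⁻⁸ mol s⁻¹.

2.0×10⁻⁸ mol s⁻¹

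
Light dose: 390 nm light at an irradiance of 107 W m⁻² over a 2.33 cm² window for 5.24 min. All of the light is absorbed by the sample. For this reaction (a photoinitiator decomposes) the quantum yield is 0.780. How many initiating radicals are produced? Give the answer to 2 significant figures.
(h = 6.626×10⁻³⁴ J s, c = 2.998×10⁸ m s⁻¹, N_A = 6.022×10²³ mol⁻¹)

1.2×10¹⁹ initiating radicals

Photon energy at 390 nm: hc/λ = (6.626×10⁻³⁴)(2.998×10⁸)/(390×10⁻⁹) = 5.094×10⁻¹⁹ J.
Energy delivered: (107 W m⁻²)(2.33×10⁻⁴ m²)(314.4 s) = 7.838 J.
Photons incident: 7.838 / 5.094×10⁻¹⁹ = 1.539×10¹⁹, i.e. 1.539×10¹⁹/6.022×10²³ = 2.556×10⁻⁵ mol.
Product: Φ × n_abs = 0.780 × 2.556×10⁻⁵ = 1.994×10⁻⁵ mol.
As a count: 1.994×10⁻⁵ × 6.022×10²³ = 1.2×10¹⁹.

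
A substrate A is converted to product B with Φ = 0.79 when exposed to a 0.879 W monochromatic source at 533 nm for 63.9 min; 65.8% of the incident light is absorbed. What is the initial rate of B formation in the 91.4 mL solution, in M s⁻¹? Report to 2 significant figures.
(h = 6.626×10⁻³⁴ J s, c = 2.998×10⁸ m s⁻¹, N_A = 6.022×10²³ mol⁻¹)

Photon energy at 533 nm: hc/λ = (6.626×10⁻³⁴)(2.998×10⁸)/(533×10⁻⁹) = 3.727×10⁻¹⁹ J.
Energy delivered: (0.879 W)(3834 s) = 3370 J.
Photons incident: 3370 / 3.727×10⁻¹⁹ = 9.042×10²¹, i.e. 9.042×10²¹/6.022×10²³ = 0.01501 mol.
Photons absorbed: 0.658 × 0.01501 = 0.009877 mol.
Product formed: 0.79 × 0.009877 = 0.007803 mol.
Rate: 0.007803 mol / (3834 s × 0.0914 L) = 2.2×10⁻⁵ M s⁻¹.

2.2×10⁻⁵ M s⁻¹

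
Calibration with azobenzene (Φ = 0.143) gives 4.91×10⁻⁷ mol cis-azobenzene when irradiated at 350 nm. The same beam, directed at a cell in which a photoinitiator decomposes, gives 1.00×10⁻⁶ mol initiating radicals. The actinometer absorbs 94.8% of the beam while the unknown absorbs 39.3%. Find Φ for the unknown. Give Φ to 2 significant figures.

Photons absorbed by the actinometer: 4.91×10⁻⁷ / 0.143 = 3.434×10⁻⁶ mol.
Incident flux: 3.434×10⁻⁶ / 0.948 = 3.622×10⁻⁶ einstein.
Absorbed by unknown: 0.393 × 3.622×10⁻⁶ = 1.423×10⁻⁶ mol.
Φ(unknown) = 1.00×10⁻⁶ / 1.423×10⁻⁶ = 0.70.

Φ = 0.70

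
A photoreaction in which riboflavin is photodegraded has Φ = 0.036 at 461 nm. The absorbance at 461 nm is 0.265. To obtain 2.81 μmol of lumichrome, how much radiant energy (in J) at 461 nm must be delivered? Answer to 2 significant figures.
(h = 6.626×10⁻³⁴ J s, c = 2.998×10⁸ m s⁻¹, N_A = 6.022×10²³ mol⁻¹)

44 J

Product: 2.81 μmol = 2.81×10⁻⁶ mol.
Photons that must be absorbed: 2.81×10⁻⁶ / 0.036 = 7.806×10⁻⁵ mol.
Fraction absorbed: 1 − 10^(−0.265) = 0.4567.
Incident photons needed: 7.806×10⁻⁵ / 0.4567 = 1.709×10⁻⁴ mol.
Photon energy: hc/λ = 4.309×10⁻¹⁹ J; per mole, 2.595×10⁵ J mol⁻¹.
Energy required: 1.709×10⁻⁴ × 2.595×10⁵ = 44 J.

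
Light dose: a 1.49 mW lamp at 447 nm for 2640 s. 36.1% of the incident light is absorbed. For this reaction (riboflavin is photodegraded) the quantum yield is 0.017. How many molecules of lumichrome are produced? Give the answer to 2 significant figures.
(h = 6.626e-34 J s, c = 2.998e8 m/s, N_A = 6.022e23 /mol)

5.4e16 molecules

Photon energy at 447 nm: hc/λ = (6.626e-34)(2.998e8)/(447e-9) = 4.444e-19 J.
Energy delivered: (1.49 mW)(2640 s) = 3.934 J.
Photons incident: 3.934 / 4.444e-19 = 8.852e18, i.e. 8.852e18/6.022e23 = 1.470e-5 mol.
Photons absorbed: 0.361 × 1.470e-5 = 5.307e-6 mol.
Product: Φ × n_abs = 0.017 × 5.307e-6 = 9.022e-8 mol.
As a count: 9.022e-8 × 6.022e23 = 5.4e16.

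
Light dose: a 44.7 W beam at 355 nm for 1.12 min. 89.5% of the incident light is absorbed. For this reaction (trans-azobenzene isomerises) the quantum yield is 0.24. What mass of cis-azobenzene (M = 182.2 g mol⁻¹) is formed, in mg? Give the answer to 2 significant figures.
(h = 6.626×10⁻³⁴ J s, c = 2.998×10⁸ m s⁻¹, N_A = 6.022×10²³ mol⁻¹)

Photon energy at 355 nm: hc/λ = (6.626×10⁻³⁴)(2.998×10⁸)/(355×10⁻⁹) = 5.596×10⁻¹⁹ J.
Energy delivered: (44.7 W)(67.2 s) = 3004 J.
Photons incident: 3004 / 5.596×10⁻¹⁹ = 5.368×10²¹, i.e. 5.368×10²¹/6.022×10²³ = 0.008914 mol.
Photons absorbed: 0.895 × 0.008914 = 0.007978 mol.
Product: Φ × n_abs = 0.24 × 0.007978 = 0.001915 mol.
Mass: 0.001915 × 182.2 = 0.3489 g = 350 mg.

350 mg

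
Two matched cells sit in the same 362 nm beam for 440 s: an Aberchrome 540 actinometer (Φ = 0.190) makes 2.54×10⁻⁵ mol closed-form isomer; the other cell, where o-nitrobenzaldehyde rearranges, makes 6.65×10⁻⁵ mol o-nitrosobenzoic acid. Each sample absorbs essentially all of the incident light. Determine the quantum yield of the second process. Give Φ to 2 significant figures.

Φ = 0.50

Photons absorbed by the actinometer: 2.54×10⁻⁵ / 0.190 = 1.337×10⁻⁴ mol.
Φ(unknown) = 6.65×10⁻⁵ / 1.337×10⁻⁴ = 0.50.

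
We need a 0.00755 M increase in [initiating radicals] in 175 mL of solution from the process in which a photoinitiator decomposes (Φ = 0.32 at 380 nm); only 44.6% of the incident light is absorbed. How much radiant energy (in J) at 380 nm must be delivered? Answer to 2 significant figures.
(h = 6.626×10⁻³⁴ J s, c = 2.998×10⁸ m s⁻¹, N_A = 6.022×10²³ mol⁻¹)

Product: (0.00755 M)(0.175 L) = 0.001321 mol.
Photons that must be absorbed: 0.001321 / 0.32 = 0.004128 mol.
Incident photons needed: 0.004128 / 0.446 = 0.009256 mol.
Photon energy: hc/λ = 5.228×10⁻¹⁹ J; per mole, 3.148×10⁵ J mol⁻¹.
Energy required: 0.009256 × 3.148×10⁵ = 2900 J.

2900 J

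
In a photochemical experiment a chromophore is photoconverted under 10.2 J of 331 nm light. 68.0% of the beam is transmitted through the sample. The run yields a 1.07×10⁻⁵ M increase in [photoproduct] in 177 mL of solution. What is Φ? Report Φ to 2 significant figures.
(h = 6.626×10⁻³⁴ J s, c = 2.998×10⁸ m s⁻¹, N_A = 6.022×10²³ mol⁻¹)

Product: (1.07×10⁻⁵ M)(0.177 L) = 1.894×10⁻⁶ mol.
Photon energy at 331 nm: hc/λ = (6.626×10⁻³⁴)(2.998×10⁸)/(331×10⁻⁹) = 6.001×10⁻¹⁹ J.
Photons incident: 10.2 / 6.001×10⁻¹⁹ = 1.700×10¹⁹, i.e. 1.700×10¹⁹/6.022×10²³ = 2.823×10⁻⁵ mol.
Fraction absorbed: 1 − 68.0/100 = 0.3200.
Photons absorbed: 0.3200 × 2.823×10⁻⁵ = 9.034×10⁻⁶ mol.
Φ = 1.894×10⁻⁶ mol / 9.034×10⁻⁶ mol photons = 0.21.

Φ = 0.21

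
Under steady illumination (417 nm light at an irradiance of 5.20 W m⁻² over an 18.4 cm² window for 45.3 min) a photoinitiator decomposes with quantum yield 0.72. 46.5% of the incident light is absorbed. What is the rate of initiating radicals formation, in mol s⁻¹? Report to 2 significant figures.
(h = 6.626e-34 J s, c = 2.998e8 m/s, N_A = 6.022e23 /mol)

1.1e-8 mol s⁻¹

Photon energy at 417 nm: hc/λ = (6.626e-34)(2.998e8)/(417e-9) = 4.764e-19 J.
Energy delivered: (5.20 W m⁻²)(18.4e-4 m²)(2718 s) = 26.01 J.
Photons incident: 26.01 / 4.764e-19 = 5.460e19, i.e. 5.460e19/6.022e23 = 9.067e-5 mol.
Photons absorbed: 0.465 × 9.067e-5 = 4.216e-5 mol.
Product formed: 0.72 × 4.216e-5 = 3.036e-5 mol.
Rate: 3.036e-5 / 2718 s = 1.1e-8 mol s⁻¹.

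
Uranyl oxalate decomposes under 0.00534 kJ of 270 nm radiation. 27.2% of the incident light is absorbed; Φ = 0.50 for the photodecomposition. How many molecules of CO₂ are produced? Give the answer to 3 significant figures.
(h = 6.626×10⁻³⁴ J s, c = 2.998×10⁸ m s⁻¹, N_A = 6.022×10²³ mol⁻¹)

Photon energy at 270 nm: hc/λ = (6.626×10⁻³⁴)(2.998×10⁸)/(270×10⁻⁹) = 7.357×10⁻¹⁹ J.
Incident energy: 0.00534 kJ = 5.34 J.
Photons incident: 5.34 / 7.357×10⁻¹⁹ = 7.258×10¹⁸, i.e. 7.258×10¹⁸/6.022×10²³ = 1.205×10⁻⁵ mol.
Photons absorbed: 0.272 × 1.205×10⁻⁵ = 3.278×10⁻⁶ mol.
Product: Φ × n_abs = 0.50 × 3.278×10⁻⁶ = 1.639×10⁻⁶ mol.
As a count: 1.639×10⁻⁶ × 6.022×10²³ = 9.87×10¹⁷.

9.87×10¹⁷ molecules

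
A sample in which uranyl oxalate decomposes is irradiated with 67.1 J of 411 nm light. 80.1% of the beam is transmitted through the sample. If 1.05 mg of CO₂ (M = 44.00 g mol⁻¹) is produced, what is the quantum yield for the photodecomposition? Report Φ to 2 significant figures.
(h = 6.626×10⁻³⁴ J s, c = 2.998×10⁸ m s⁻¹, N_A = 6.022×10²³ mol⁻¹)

Product: 1.05 mg / 44.00 g mol⁻¹ = 2.386×10⁻⁵ mol.
Photon energy at 411 nm: hc/λ = (6.626×10⁻³⁴)(2.998×10⁸)/(411×10⁻⁹) = 4.833×10⁻¹⁹ J.
Photons incident: 67.1 / 4.833×10⁻¹⁹ = 1.388×10²⁰, i.e. 1.388×10²⁰/6.022×10²³ = 2.305×10⁻⁴ mol.
Fraction absorbed: 1 − 80.1/100 = 0.1990.
Photons absorbed: 0.1990 × 2.305×10⁻⁴ = 4.587×10⁻⁵ mol.
Φ = 2.386×10⁻⁵ mol / 4.587×10⁻⁵ mol photons = 0.52.

Φ = 0.52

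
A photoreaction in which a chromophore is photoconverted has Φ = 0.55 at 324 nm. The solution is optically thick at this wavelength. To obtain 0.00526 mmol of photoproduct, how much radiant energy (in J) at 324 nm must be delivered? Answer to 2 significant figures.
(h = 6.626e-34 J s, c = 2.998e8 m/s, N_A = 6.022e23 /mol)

Product: 0.00526 mmol = 5.26e-6 mol.
Photons that must be absorbed: 5.26e-6 / 0.55 = 9.564e-6 mol.
Photon energy: hc/λ = 6.131e-19 J; per mole, 3.692e5 J mol⁻¹.
Energy required: 9.564e-6 × 3.692e5 = 3.5 J.

3.5 J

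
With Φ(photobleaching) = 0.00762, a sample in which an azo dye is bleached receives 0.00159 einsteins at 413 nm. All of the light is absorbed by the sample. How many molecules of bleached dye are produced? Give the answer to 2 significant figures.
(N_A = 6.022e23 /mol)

7.3e18 molecules

Product: Φ × n_abs = 0.00762 × 0.00159 = 1.212e-5 mol.
As a count: 1.212e-5 × 6.022e23 = 7.3e18.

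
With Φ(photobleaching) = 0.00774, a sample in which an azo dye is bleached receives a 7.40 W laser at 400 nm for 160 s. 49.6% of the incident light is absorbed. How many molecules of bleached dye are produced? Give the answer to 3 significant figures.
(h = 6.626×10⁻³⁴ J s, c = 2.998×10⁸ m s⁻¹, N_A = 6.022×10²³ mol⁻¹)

9.15×10¹⁸ molecules

Photon energy at 400 nm: hc/λ = (6.626×10⁻³⁴)(2.998×10⁸)/(400×10⁻⁹) = 4.966×10⁻¹⁹ J.
Energy delivered: (7.40 W)(160 s) = 1184 J.
Photons incident: 1184 / 4.966×10⁻¹⁹ = 2.384×10²¹, i.e. 2.384×10²¹/6.022×10²³ = 0.003959 mol.
Photons absorbed: 0.496 × 0.003959 = 0.001964 mol.
Product: Φ × n_abs = 0.00774 × 0.001964 = 1.520×10⁻⁵ mol.
As a count: 1.520×10⁻⁵ × 6.022×10²³ = 9.15×10¹⁸.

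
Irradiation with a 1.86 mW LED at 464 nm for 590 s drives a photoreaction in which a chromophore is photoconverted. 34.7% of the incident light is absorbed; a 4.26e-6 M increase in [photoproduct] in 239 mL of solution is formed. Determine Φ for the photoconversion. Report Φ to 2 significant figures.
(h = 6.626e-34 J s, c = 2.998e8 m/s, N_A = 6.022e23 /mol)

Φ = 0.69

Product: (4.26e-6 M)(0.239 L) = 1.018e-6 mol.
Photon energy at 464 nm: hc/λ = (6.626e-34)(2.998e8)/(464e-9) = 4.281e-19 J.
Energy delivered: (1.86 mW)(590 s) = 1.097 J.
Photons incident: 1.097 / 4.281e-19 = 2.562e18, i.e. 2.562e18/6.022e23 = 4.254e-6 mol.
Photons absorbed: 0.347 × 4.254e-6 = 1.476e-6 mol.
Φ = 1.018e-6 mol / 1.476e-6 mol photons = 0.69.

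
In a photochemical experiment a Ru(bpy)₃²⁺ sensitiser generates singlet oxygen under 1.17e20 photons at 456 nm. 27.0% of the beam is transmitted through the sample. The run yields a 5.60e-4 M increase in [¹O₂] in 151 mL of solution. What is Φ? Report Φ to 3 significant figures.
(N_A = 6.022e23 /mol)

Φ = 0.596

Product: (5.60e-4 M)(0.151 L) = 8.456e-5 mol.
Moles of photons: 1.17e20 / 6.022e23 = 1.943e-4 mol.
Fraction absorbed: 1 − 27.0/100 = 0.7300.
Photons absorbed: 0.7300 × 1.943e-4 = 1.418e-4 mol.
Φ = 8.456e-5 mol / 1.418e-4 mol photons = 0.596.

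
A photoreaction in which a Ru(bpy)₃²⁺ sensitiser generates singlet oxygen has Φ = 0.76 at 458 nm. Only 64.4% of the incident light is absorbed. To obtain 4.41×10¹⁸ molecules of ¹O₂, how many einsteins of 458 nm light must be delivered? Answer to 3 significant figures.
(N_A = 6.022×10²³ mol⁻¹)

Product: 4.41×10¹⁸ / 6.022×10²³ = 7.323×10⁻⁶ mol.
Photons that must be absorbed: 7.323×10⁻⁶ / 0.76 = 9.636×10⁻⁶ mol.
Incident photons needed: 9.636×10⁻⁶ / 0.644 = 1.496×10⁻⁵ mol.

1.50×10⁻⁵ einstein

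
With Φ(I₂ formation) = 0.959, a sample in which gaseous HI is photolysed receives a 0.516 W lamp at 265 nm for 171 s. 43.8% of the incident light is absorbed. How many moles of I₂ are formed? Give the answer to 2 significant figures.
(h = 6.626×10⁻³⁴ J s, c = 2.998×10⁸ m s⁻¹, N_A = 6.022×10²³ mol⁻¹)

8.2×10⁻⁵ mol

Photon energy at 265 nm: hc/λ = (6.626×10⁻³⁴)(2.998×10⁸)/(265×10⁻⁹) = 7.496×10⁻¹⁹ J.
Energy delivered: (0.516 W)(171 s) = 88.24 J.
Photons incident: 88.24 / 7.496×10⁻¹⁹ = 1.177×10²⁰, i.e. 1.177×10²⁰/6.022×10²³ = 1.955×10⁻⁴ mol.
Photons absorbed: 0.438 × 1.955×10⁻⁴ = 8.563×10⁻⁵ mol.
Product: Φ × n_abs = 0.959 × 8.563×10⁻⁵ = 8.212×10⁻⁵ mol.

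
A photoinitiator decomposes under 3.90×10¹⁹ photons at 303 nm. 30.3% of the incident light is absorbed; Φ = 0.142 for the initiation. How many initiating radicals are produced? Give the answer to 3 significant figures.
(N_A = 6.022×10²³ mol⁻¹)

Moles of photons: 3.90×10¹⁹ / 6.022×10²³ = 6.476×10⁻⁵ mol.
Photons absorbed: 0.303 × 6.476×10⁻⁵ = 1.962×10⁻⁵ mol.
Product: Φ × n_abs = 0.142 × 1.962×10⁻⁵ = 2.786×10⁻⁶ mol.
As a count: 2.786×10⁻⁶ × 6.022×10²³ = 1.68×10¹⁸.

1.68×10¹⁸ initiating radicals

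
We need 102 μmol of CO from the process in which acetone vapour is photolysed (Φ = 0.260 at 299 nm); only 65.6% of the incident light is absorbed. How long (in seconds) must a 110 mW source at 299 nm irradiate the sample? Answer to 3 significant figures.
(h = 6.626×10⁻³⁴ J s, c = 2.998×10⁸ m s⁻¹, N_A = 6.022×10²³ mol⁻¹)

t ≈ 2180 s

Product: 102 μmol = 1.02×10⁻⁴ mol.
Photons that must be absorbed: 1.02×10⁻⁴ / 0.260 = 3.923×10⁻⁴ mol.
Incident photons needed: 3.923×10⁻⁴ / 0.656 = 5.980×10⁻⁴ mol.
Photon energy: hc/λ = 6.644×10⁻¹⁹ J; per mole, 4.001×10⁵ J mol⁻¹.
Energy required: 5.980×10⁻⁴ × 4.001×10⁵ = 239.3 J.
Time: 239.3 J / 0.11 W = 2180 s.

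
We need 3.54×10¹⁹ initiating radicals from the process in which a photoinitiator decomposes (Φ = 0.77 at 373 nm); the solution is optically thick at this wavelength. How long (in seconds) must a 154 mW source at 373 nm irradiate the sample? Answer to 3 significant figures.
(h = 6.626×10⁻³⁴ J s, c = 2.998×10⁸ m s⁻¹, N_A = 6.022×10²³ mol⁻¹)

t ≈ 159 s

Product: 3.54×10¹⁹ / 6.022×10²³ = 5.878×10⁻⁵ mol.
Photons that must be absorbed: 5.878×10⁻⁵ / 0.77 = 7.634×10⁻⁵ mol.
Photon energy: hc/λ = 5.326×10⁻¹⁹ J; per mole, 3.207×10⁵ J mol⁻¹.
Energy required: 7.634×10⁻⁵ × 3.207×10⁵ = 24.48 J.
Time: 24.48 J / 0.154 W = 159 s.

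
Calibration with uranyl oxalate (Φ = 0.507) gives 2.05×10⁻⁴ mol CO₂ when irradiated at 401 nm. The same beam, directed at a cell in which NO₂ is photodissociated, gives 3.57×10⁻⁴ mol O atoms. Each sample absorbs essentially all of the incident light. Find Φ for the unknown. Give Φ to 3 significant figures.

Photons absorbed by the actinometer: 2.05×10⁻⁴ / 0.507 = 4.043×10⁻⁴ mol.
Φ(unknown) = 3.57×10⁻⁴ / 4.043×10⁻⁴ = 0.883.

Φ = 0.883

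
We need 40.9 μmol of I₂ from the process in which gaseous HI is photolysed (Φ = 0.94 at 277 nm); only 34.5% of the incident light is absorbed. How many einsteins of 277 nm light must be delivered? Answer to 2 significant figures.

1.3e-4 einstein

Product: 40.9 μmol = 4.09e-5 mol.
Photons that must be absorbed: 4.09e-5 / 0.94 = 4.351e-5 mol.
Incident photons needed: 4.351e-5 / 0.345 = 1.261e-4 mol.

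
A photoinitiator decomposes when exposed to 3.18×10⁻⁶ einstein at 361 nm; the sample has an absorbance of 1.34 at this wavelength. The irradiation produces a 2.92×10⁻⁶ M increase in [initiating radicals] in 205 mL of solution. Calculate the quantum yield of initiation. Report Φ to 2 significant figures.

Φ = 0.20

Product: (2.92×10⁻⁶ M)(0.205 L) = 5.986×10⁻⁷ mol.
Fraction absorbed: 1 − 10^(−1.34) = 0.9543.
Photons absorbed: 0.9543 × 3.18×10⁻⁶ = 3.035×10⁻⁶ mol.
Φ = 5.986×10⁻⁷ mol / 3.035×10⁻⁶ mol photons = 0.20.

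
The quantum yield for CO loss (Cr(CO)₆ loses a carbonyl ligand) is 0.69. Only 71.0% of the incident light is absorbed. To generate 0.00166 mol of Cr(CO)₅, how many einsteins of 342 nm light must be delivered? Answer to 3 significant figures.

Photons that must be absorbed: 0.00166 / 0.69 = 0.002406 mol.
Incident photons needed: 0.002406 / 0.710 = 0.003389 mol.

0.00339 einstein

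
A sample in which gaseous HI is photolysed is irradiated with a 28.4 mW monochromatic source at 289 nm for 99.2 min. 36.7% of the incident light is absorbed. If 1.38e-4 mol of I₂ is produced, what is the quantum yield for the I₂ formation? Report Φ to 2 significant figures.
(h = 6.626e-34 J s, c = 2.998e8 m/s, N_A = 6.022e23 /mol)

Φ = 0.92

Photon energy at 289 nm: hc/λ = (6.626e-34)(2.998e8)/(289e-9) = 6.874e-19 J.
Energy delivered: (28.4 mW)(5952 s) = 169.0 J.
Photons incident: 169.0 / 6.874e-19 = 2.459e20, i.e. 2.459e20/6.022e23 = 4.083e-4 mol.
Photons absorbed: 0.367 × 4.083e-4 = 1.498e-4 mol.
Φ = 1.38e-4 mol / 1.498e-4 mol photons = 0.92.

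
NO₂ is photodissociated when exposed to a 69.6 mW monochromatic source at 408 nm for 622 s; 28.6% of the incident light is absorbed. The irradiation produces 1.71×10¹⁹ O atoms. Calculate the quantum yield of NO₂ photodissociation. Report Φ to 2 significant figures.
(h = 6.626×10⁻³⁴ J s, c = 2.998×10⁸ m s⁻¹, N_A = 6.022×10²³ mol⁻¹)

Product: 1.71×10¹⁹ / 6.022×10²³ = 2.840×10⁻⁵ mol.
Photon energy at 408 nm: hc/λ = (6.626×10⁻³⁴)(2.998×10⁸)/(408×10⁻⁹) = 4.869×10⁻¹⁹ J.
Energy delivered: (69.6 mW)(622 s) = 43.29 J.
Photons incident: 43.29 / 4.869×10⁻¹⁹ = 8.891×10¹⁹, i.e. 8.891×10¹⁹/6.022×10²³ = 1.476×10⁻⁴ mol.
Photons absorbed: 0.286 × 1.476×10⁻⁴ = 4.221×10⁻⁵ mol.
Φ = 2.840×10⁻⁵ mol / 4.221×10⁻⁵ mol photons = 0.67.

Φ = 0.67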